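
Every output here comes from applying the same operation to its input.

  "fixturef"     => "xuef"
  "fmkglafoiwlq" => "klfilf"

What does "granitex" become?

aieg

In each case the input is transformed by: move the first character to the end, then keep every other character starting from the second (positions 2nd, 4th, 6th, ...).
"granitex" → "ranitexg" → "aieg".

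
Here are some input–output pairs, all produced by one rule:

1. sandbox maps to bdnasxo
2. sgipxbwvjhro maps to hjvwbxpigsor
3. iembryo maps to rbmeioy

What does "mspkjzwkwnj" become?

wkwzjkpsmjn

The transformation: move the last 2 characters to the front (rotate right by 2), then reverse the string.
"mspkjzwkwnj" → "wkwzjkpsmjn".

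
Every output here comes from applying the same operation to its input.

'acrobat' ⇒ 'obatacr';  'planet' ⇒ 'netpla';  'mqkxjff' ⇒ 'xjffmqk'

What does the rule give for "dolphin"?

Each output is the input with this applied: move the first 3 characters to the end (rotate left by 3).
Applying that to "dolphin" gives "phindol".

phindol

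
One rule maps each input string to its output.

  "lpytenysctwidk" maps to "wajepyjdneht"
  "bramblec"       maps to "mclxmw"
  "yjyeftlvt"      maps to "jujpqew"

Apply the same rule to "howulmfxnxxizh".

szhfwxqiyiit

Looking at the pairs, the operation is to delete the last 2 characters, then shift every letter 11 places forward in the alphabet (wrapping around).
Applying both steps to "howulmfxnxxizh": "howulmfxnxxi", then "szhfwxqiyiit".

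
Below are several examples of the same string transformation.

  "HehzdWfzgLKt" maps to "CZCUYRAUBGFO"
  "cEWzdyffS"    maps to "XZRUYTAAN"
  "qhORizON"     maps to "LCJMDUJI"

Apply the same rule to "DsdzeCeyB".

The pattern: shift every letter 5 places backward in the alphabet (wrapping around), then convert every letter to uppercase.
"DsdzeCeyB" → "YnyuzXztW" → "YNYUZXZTW".
(Check on "cEWzdyffS": → "xZRuytaaN" → "XZRUYTAAN" ✓)

YNYUZXZTW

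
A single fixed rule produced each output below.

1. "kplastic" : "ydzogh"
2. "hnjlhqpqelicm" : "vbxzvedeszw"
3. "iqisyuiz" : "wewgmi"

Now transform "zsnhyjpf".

The pattern: delete the last 2 characters, then shift every letter 12 places backward in the alphabet (wrapping around).
Working it through for "zsnhyjpf": intermediate "zsnhyj", final "ngbvmx".

ngbvmx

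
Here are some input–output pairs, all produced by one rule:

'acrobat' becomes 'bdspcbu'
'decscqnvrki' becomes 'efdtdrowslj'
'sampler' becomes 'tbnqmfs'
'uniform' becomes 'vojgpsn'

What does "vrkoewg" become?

wslpfxh

What's happening: shift every letter 1 place forward in the alphabet (wrapping around).
"vrkoewg" → "wslpfxh".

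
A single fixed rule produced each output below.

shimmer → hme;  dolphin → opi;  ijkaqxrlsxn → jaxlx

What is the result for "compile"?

Rule — keep every other character starting from the second (positions 2nd, 4th, 6th, ...).
"compile" → "opl".

opl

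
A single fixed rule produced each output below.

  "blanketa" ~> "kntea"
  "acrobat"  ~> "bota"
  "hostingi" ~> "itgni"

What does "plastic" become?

tsci

In each case the input is transformed by: delete the first 3 characters, then swap each adjacent pair of characters (1↔2, 3↔4, ...).
For "plastic", step one produces "stic"; step two turns that into "tsci".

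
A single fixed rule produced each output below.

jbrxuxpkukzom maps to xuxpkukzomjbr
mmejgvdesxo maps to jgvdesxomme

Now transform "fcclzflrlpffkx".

lzflrlpffkxfcc

The rule is to move the first 3 characters to the end (rotate left by 3).
"fcclzflrlpffkx" → "lzflrlpffkxfcc".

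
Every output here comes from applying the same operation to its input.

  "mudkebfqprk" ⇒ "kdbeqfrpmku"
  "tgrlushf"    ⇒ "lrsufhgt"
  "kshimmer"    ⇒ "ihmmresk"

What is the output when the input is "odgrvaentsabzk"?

rgavnestbakzdo

Each output is the input with this applied: move the first 2 characters to the end (rotate left by 2), then swap each adjacent pair of characters (1↔2, 3↔4, ...).
On "odgrvaentsabzk": the first step gives "grvaentsabzkod", and the second then gives "rgavnestbakzdo".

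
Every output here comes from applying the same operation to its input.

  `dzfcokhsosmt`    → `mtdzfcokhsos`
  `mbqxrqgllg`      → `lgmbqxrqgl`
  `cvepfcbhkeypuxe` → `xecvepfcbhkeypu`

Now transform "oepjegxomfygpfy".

fyoepjegxomfygp

The transformation: move the last 2 characters to the front (rotate right by 2).
For "oepjegxomfygpfy" the result is "fyoepjegxomfygp".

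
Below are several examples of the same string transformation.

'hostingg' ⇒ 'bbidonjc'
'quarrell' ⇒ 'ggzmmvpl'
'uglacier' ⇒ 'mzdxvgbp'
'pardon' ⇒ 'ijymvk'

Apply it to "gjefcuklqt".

Looking at the pairs, the operation is to shift every letter 5 places backward in the alphabet (wrapping around), then reverse the string.
Working it through for "gjefcuklqt": intermediate "bezaxpfglo", final "olgfpxazeb".

olgfpxazeb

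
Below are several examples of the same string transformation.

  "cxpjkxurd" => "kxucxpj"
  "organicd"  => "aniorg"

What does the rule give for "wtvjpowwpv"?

Rule — delete the last 2 characters, then move the last 3 characters to the front (rotate right by 3).
Applying both steps to "wtvjpowwpv": "wtvjpoww", then "owwwtvjp".

owwwtvjp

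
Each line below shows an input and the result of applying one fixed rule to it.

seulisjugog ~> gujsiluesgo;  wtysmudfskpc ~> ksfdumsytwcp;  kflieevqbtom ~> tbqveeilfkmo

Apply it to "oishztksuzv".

usktzhsiovz

What's happening: reverse the string, then move the first 2 characters to the end (rotate left by 2).
"oishztksuzv" → "usktzhsiovz".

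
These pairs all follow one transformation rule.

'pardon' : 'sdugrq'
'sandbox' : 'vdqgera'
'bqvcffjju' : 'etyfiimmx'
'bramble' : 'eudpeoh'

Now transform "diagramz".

gldjudpc

What's happening: shift every letter 3 places forward in the alphabet (wrapping around).
"diagramz" → "gldjudpc".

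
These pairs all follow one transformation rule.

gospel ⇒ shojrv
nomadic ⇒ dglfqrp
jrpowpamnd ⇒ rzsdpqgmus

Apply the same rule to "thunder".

Each output is the input with this applied: shift every letter 3 places forward in the alphabet (wrapping around), then move the first 3 characters to the end (rotate left by 3).
Working it through for "thunder": intermediate "wkxqghu", final "qghuwkx".

qghuwkx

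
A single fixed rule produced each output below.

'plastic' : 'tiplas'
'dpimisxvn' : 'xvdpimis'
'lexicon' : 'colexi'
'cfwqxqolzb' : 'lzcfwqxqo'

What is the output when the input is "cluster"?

In each case the input is transformed by: delete the last character, then move the last 2 characters to the front (rotate right by 2).
For "cluster", step one produces "cluste"; step two turns that into "teclus".

teclus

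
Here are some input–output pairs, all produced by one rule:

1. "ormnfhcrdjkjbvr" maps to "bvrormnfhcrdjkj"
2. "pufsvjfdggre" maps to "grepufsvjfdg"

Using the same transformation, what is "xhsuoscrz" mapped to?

crzxhsuos

Rule — move the last 3 characters to the front (rotate right by 3).
On "xhsuoscrz" that produces "crzxhsuos".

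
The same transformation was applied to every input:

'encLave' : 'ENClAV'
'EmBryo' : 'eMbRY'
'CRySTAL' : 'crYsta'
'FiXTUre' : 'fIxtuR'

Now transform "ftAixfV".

FTaIXF

The pattern: delete the last character, then flip the case of every letter.
Applying both steps to "ftAixfV": "ftAixf", then "FTaIXF".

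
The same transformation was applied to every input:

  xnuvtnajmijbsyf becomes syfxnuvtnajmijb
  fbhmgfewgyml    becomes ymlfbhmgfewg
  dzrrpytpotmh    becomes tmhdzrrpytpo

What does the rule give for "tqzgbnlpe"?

lpetqzgbn

The transformation: move the last 3 characters to the front (rotate right by 3).
So "tqzgbnlpe" becomes "lpetqzgbn".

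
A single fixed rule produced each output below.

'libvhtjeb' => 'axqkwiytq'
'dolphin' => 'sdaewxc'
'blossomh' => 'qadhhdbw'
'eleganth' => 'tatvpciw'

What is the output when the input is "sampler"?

Each output is the input with this applied: shift every letter 11 places backward in the alphabet (wrapping around).
Applying that to "sampler" gives "hpbeatg".

hpbeatg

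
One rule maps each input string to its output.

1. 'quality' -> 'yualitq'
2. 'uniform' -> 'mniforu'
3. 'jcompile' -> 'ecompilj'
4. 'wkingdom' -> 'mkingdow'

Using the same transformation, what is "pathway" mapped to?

yathwap

Looking at the pairs, the operation is to swap the first and last characters.
Applying that to "pathway" gives "yathwap".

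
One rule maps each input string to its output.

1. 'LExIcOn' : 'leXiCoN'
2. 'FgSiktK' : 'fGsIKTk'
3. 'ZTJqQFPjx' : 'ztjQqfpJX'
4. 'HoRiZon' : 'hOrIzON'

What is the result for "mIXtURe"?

MixTurE

The pattern: flip the case of every letter.
Doing the same to "mIXtURe": "MixTurE".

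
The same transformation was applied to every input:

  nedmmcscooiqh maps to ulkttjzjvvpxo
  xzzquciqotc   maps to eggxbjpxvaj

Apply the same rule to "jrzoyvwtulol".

qygvfcdabsvs

The pattern: shift every letter 7 places forward in the alphabet (wrapping around).
So "jrzoyvwtulol" becomes "qygvfcdabsvs".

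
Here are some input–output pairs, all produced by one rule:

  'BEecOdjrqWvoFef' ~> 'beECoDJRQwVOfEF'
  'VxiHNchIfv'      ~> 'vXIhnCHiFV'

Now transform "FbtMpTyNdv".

In each case the input is transformed by: flip the case of every letter.
For "FbtMpTyNdv" the result is "fBTmPtYnDV".

fBTmPtYnDV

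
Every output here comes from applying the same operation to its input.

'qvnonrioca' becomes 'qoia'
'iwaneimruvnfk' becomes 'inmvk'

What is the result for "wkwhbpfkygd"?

whfg

The rule is to keep one character in every 3, starting at position 1 (positions 1st, 4th, 7th, ...).
For "wkwhbpfkygd" the result is "whfg".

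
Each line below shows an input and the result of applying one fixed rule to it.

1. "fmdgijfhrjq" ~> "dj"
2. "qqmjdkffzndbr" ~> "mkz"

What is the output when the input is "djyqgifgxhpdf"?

In each case the input is transformed by: delete the last 3 characters, then keep one character in every 3, starting at position 3 (positions 3rd, 6th, 9th, ...).
Applying both steps to "djyqgifgxhpdf": "djyqgifgxh", then "yix".

yix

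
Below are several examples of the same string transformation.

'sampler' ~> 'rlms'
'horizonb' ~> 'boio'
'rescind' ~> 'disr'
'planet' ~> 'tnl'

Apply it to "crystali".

iasr

The rule is to reverse the string, then keep every other character starting from the first (positions 1st, 3rd, 5th, ...).
On "crystali" that produces "iasr".
(Check on "horizonb": → "bnoziroh" → "boio" ✓)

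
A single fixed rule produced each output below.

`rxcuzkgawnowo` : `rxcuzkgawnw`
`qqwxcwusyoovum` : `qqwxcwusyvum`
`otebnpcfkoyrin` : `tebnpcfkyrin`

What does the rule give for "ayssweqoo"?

Rule — remove every "o".
Doing the same to "ayssweqoo": "ayssweq".

ayssweq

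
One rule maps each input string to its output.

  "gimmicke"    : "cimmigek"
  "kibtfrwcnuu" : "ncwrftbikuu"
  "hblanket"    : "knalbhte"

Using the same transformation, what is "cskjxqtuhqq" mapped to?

hutqxjkscqq

The pattern: move the last 2 characters to the front (rotate right by 2), then reverse the string.
Applying both steps to "cskjxqtuhqq": "qqcskjxqtuh", then "hutqxjkscqq".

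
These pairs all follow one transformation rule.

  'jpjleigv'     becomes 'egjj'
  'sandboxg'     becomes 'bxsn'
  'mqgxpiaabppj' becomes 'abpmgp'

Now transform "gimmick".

What's happening: keep every other character starting from the first (positions 1st, 3rd, 5th, ...), then swap the front and back halves of the string.
Doing the same to "gimmick": "ikgm".

ikgm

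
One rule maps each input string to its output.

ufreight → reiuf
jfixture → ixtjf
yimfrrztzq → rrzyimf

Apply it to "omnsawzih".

sawomn

The rule is to delete the last 3 characters, then move the last 3 characters to the front (rotate right by 3).
Working it through for "omnsawzih": intermediate "omnsaw", final "sawomn".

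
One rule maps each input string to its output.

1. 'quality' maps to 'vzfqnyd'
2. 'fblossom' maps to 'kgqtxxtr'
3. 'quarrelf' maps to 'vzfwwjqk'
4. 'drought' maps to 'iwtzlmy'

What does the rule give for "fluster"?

Rule — shift every letter 5 places forward in the alphabet (wrapping around).
"fluster" → "kqzxyjw".

kqzxyjw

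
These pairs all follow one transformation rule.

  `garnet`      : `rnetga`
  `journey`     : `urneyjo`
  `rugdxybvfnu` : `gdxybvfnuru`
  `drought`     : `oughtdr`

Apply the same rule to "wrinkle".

The pattern: move the first 2 characters to the end (rotate left by 2).
On "wrinkle" that produces "inklewr".

inklewr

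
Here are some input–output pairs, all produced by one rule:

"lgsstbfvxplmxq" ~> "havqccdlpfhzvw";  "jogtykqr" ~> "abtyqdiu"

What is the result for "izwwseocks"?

Rule — move the last 2 characters to the front (rotate right by 2), then shift every letter 10 places forward in the alphabet (wrapping around).
On "izwwseocks": the first step gives "ksizwwseoc", and the second then gives "ucsjggcoym".
(Check on "lgsstbfvxplmxq": → "xqlgsstbfvxplm" → "havqccdlpfhzvw" ✓)

ucsjggcoym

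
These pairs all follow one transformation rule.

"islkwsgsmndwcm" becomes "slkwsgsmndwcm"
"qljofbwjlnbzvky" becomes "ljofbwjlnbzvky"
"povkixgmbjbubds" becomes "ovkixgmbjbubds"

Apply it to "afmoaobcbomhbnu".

fmoaobcbomhbnu

Each output is the input with this applied: delete the first character.
On "afmoaobcbomhbnu" that produces "fmoaobcbomhbnu".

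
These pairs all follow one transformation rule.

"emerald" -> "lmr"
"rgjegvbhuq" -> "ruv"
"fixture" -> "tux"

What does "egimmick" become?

kmm

The transformation: sort the characters into alphabetical order, then keep only the last 3 characters.
For "egimmick" the result is "kmm".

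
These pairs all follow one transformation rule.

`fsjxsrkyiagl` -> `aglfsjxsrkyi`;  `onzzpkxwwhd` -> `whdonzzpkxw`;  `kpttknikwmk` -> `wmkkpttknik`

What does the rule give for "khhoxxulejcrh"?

crhkhhoxxulej

The pattern: move the last 3 characters to the front (rotate right by 3).
On "khhoxxulejcrh" that produces "crhkhhoxxulej".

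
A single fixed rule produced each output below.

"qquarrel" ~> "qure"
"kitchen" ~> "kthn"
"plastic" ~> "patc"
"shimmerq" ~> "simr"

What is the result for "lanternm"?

The pattern: keep every other character starting from the first (positions 1st, 3rd, 5th, ...).
On "lanternm" that produces "lnen".

lnen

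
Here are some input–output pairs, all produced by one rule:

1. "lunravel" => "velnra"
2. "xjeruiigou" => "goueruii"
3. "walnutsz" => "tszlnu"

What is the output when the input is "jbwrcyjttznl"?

znlwrcyjtt

Looking at the pairs, the operation is to delete the first 2 characters, then move the last 3 characters to the front (rotate right by 3).
For "jbwrcyjttznl", step one produces "wrcyjttznl"; step two turns that into "znlwrcyjtt".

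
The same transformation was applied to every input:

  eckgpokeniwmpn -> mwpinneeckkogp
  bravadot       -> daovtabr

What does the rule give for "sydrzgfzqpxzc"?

xpzqczsfygdzr

Each output is the input with this applied: move the last 3 characters to the front (rotate right by 3), then take characters alternately from the front and the back (1st, last, 2nd, 2nd-last, ...).
For "sydrzgfzqpxzc", step one produces "xzcsydrzgfzqp"; step two turns that into "xpzqczsfygdzr".
(Check on "bravadot": → "dotbrava" → "daovtabr" ✓)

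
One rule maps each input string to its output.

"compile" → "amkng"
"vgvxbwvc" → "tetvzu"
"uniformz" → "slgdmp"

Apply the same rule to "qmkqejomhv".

Looking at the pairs, the operation is to delete the last 2 characters, then shift every letter 2 places backward in the alphabet (wrapping around).
Applying both steps to "qmkqejomhv": "qmkqejom", then "okiochmk".
(Check on "vgvxbwvc": → "vgvxbw" → "tetvzu" ✓)

okiochmk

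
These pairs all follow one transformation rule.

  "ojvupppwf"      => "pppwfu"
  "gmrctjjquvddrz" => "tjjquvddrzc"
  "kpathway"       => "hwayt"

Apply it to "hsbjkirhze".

kirhzej

Looking at the pairs, the operation is to delete the first 3 characters, then move the first character to the end.
Applying both steps to "hsbjkirhze": "jkirhze", then "kirhzej".
(Check on "ojvupppwf": → "upppwf" → "pppwfu" ✓)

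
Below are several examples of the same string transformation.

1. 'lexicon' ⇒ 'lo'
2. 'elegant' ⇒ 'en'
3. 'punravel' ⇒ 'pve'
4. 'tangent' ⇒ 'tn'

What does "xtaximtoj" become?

The pattern: swap each adjacent pair of characters (1↔2, 3↔4, ...), then keep one character in every 3, starting at position 2 (positions 2nd, 5th, 8th, ...).
"xtaximtoj" → "txxamiotj" → "xmt".

xmt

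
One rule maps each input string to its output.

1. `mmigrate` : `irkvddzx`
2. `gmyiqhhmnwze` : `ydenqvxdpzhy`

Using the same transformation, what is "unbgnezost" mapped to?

The pattern: swap the front and back halves of the string, then shift every letter 9 places backward in the alphabet (wrapping around).
For "unbgnezost", step one produces "ezostunbgn"; step two turns that into "vqfjklesxe".

vqfjklesxe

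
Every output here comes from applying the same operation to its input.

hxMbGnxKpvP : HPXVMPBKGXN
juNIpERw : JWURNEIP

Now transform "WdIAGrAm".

WMDAIRAG

Each output is the input with this applied: take characters alternately from the front and the back (1st, last, 2nd, 2nd-last, ...), then convert every letter to uppercase.
Starting from "WdIAGrAm": after the first operation, "WmdAIrAG"; after the second, "WMDAIRAG".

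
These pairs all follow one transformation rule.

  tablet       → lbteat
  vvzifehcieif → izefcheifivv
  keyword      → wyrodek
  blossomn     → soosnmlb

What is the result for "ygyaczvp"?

What's happening: swap each adjacent pair of characters (1↔2, 3↔4, ...), then move the first 2 characters to the end (rotate left by 2).
So "ygyaczvp" becomes "ayzcpvgy".

ayzcpvgy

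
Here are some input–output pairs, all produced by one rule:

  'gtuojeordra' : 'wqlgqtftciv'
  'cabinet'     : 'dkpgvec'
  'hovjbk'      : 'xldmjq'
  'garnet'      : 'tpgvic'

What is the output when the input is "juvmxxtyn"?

xozzvaplw

The transformation: move the first 2 characters to the end (rotate left by 2), then shift every letter 2 places forward in the alphabet (wrapping around).
Working it through for "juvmxxtyn": intermediate "vmxxtynju", final "xozzvaplw".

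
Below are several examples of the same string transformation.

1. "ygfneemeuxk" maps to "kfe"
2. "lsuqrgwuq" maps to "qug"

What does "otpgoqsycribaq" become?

qpqc

The rule is to move the last 3 characters to the front (rotate right by 3), then keep one character in every 3, starting at position 3 (positions 3rd, 6th, 9th, ...).
Starting from "otpgoqsycribaq": after the first operation, "baqotpgoqsycri"; after the second, "qpqc".
(Check on "lsuqrgwuq": → "wuqlsuqrg" → "qug" ✓)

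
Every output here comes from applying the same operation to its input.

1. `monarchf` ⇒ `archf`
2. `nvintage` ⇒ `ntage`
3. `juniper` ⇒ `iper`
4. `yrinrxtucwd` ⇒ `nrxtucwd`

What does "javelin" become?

elin

Each output is the input with this applied: delete the first 3 characters.
Applying that to "javelin" gives "elin".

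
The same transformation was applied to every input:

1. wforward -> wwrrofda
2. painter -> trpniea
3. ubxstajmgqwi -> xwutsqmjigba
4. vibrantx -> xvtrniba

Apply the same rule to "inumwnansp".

wuspnnnmia

What's happening: sort the characters into reverse alphabetical order.
Applying that to "inumwnansp" gives "wuspnnnmia".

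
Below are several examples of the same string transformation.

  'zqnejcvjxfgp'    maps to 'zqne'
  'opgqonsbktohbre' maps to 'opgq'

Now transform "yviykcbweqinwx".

The rule is to keep only the first 4 characters.
Applying that to "yviykcbweqinwx" gives "yviy".

yviy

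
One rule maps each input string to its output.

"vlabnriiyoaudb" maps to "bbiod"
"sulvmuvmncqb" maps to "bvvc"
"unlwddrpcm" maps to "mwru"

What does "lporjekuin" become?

nrkl

In each case the input is transformed by: swap the first and last characters, then keep one character in every 3, starting at position 1 (positions 1st, 4th, 7th, ...).
For "lporjekuin", step one produces "nporjekuil"; step two turns that into "nrkl".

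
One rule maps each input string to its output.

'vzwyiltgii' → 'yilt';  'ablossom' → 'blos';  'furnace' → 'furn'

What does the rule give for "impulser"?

mpul

Each output is the input with this applied: move the last 3 characters to the front (rotate right by 3), then keep only the last 4 characters.
Starting from "impulser": after the first operation, "serimpul"; after the second, "mpul".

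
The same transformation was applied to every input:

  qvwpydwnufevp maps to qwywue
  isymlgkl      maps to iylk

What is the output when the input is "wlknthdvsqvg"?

wktdsv

Each output is the input with this applied: delete the last character, then keep every other character starting from the first (positions 1st, 3rd, 5th, ...).
Applying both steps to "wlknthdvsqvg": "wlknthdvsqv", then "wktdsv".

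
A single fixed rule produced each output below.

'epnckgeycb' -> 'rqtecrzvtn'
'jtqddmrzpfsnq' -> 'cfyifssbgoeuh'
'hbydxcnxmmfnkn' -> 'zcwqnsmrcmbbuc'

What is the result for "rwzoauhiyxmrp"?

geglodpjwxnmb

Looking at the pairs, the operation is to move the last 2 characters to the front (rotate right by 2), then shift every letter 11 places backward in the alphabet (wrapping around).
On "rwzoauhiyxmrp": the first step gives "rprwzoauhiyxm", and the second then gives "geglodpjwxnmb".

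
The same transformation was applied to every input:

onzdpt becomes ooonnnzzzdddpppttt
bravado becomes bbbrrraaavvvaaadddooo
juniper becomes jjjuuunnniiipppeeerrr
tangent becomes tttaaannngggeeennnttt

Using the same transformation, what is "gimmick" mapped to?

gggiiimmmmmmiiiccckkk

The pattern: repeat every character 3 times.
Doing the same to "gimmick": "gggiiimmmmmmiiiccckkk".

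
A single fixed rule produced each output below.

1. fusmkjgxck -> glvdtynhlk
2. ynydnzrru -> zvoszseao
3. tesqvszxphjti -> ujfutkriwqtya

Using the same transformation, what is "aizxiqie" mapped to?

Looking at the pairs, the operation is to take characters alternately from the front and the back (1st, last, 2nd, 2nd-last, ...), then shift every letter 1 place forward in the alphabet (wrapping around).
On "aizxiqie": the first step gives "aeiizqxi", and the second then gives "bfjjaryj".

bfjjaryj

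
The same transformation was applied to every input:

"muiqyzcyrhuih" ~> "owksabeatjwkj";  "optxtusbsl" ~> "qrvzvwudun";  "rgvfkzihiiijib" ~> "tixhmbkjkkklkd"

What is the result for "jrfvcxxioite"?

lthxezzkqkvg

What's happening: shift every letter 2 places forward in the alphabet (wrapping around).
Applying that to "jrfvcxxioite" gives "lthxezzkqkvg".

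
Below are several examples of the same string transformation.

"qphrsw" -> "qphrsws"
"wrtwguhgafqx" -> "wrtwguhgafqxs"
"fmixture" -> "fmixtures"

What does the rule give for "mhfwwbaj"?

The rule is to append "s".
So "mhfwwbaj" becomes "mhfwwbajs".

mhfwwbajs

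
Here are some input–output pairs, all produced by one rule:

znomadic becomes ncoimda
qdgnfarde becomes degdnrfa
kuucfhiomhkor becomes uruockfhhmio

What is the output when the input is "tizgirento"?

What's happening: delete the first character, then take characters alternately from the front and the back (1st, last, 2nd, 2nd-last, ...).
Working it through for "tizgirento": intermediate "izgirento", final "ioztgnier".

ioztgnier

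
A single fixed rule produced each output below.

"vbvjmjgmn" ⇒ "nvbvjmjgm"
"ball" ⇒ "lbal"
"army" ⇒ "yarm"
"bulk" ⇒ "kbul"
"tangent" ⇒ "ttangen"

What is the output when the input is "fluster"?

rfluste

The transformation: move the last character to the front.
For "fluster" the result is "rfluste".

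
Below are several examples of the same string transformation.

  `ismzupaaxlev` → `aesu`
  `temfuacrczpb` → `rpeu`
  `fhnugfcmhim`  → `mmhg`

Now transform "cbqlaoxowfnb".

onba

Looking at the pairs, the operation is to keep one character in every 3, starting at position 2 (positions 2nd, 5th, 8th, ...), then move the first 2 characters to the end (rotate left by 2).
Starting from "cbqlaoxowfnb": after the first operation, "baon"; after the second, "onba".
(Check on "temfuacrczpb": → "eurp" → "rpeu" ✓)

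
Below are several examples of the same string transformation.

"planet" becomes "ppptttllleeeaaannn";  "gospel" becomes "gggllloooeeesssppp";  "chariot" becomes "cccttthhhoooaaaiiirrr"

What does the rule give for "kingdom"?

Looking at the pairs, the operation is to take characters alternately from the front and the back (1st, last, 2nd, 2nd-last, ...), then repeat every character 3 times.
Starting from "kingdom": after the first operation, "kmiondg"; after the second, "kkkmmmiiiooonnndddggg".

kkkmmmiiiooonnndddggg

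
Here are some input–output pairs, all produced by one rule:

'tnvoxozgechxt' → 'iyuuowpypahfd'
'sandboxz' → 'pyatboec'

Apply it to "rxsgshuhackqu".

The rule is to shift every letter 1 place forward in the alphabet (wrapping around), then move the last 3 characters to the front (rotate right by 3).
On "rxsgshuhackqu": the first step gives "sythtivibdlrv", and the second then gives "lrvsythtivibd".

lrvsythtivibd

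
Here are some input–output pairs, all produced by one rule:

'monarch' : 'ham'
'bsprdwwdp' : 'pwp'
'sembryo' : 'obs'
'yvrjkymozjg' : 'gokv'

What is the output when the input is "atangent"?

tgt

What's happening: reverse the string, then keep one character in every 3, starting at position 1 (positions 1st, 4th, 7th, ...).
For "atangent", step one produces "tnegnata"; step two turns that into "tgt".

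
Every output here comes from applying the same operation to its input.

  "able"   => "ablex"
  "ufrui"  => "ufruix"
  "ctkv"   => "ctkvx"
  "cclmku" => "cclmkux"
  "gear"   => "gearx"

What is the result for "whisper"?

In each case the input is transformed by: append "x".
"whisper" → "whisperx".

whisperx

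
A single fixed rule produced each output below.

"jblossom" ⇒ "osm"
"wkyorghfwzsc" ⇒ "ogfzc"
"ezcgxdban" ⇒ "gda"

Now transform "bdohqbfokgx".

hbog

Each output is the input with this applied: delete the first 3 characters, then keep every other character starting from the first (positions 1st, 3rd, 5th, ...).
For "bdohqbfokgx", step one produces "hqbfokgx"; step two turns that into "hbog".
(Check on "ezcgxdban": → "gxdban" → "gda" ✓)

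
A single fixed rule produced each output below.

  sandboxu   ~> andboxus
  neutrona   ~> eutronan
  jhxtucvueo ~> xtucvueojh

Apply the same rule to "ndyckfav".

Each output is the input with this applied: move the last 3 characters to the front (rotate right by 3), then swap the front and back halves of the string.
So "ndyckfav" becomes "dyckfavn".

dyckfavn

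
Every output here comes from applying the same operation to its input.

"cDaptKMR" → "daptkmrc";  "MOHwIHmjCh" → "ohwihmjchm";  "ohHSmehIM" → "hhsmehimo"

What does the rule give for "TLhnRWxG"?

lhnrwxgt

The rule is to move the first character to the end, then convert every letter to lowercase.
For "TLhnRWxG", step one produces "LhnRWxGT"; step two turns that into "lhnrwxgt".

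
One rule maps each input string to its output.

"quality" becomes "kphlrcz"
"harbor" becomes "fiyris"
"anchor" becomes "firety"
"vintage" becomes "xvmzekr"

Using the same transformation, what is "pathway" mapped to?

The rule is to shift every letter 9 places backward in the alphabet (wrapping around), then move the last 2 characters to the front (rotate right by 2).
Applying that to "pathway" gives "rpgrkyn".
(Check on "vintage": → "mzekrxv" → "xvmzekr" ✓)

rpgrkyn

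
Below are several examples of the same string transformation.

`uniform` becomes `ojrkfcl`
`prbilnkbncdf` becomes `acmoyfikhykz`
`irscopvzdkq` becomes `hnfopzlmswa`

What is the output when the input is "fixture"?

obcfuqr

The rule is to shift every letter 3 places backward in the alphabet (wrapping around), then move the last 2 characters to the front (rotate right by 2).
On "fixture": the first step gives "cfuqrob", and the second then gives "obcfuqr".
(Check on "prbilnkbncdf": → "moyfikhykzac" → "acmoyfikhykz" ✓)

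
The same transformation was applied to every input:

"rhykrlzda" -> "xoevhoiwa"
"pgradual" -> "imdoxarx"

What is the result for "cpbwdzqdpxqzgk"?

hzmytawnamunwd

The rule is to move the last character to the front, then shift every letter 3 places backward in the alphabet (wrapping around).
For "cpbwdzqdpxqzgk", step one produces "kcpbwdzqdpxqzg"; step two turns that into "hzmytawnamunwd".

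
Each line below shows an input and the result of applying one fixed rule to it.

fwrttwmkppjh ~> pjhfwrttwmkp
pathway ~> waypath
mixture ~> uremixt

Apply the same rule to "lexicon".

The transformation: move the last 3 characters to the front (rotate right by 3).
Applying that to "lexicon" gives "conlexi".

conlexi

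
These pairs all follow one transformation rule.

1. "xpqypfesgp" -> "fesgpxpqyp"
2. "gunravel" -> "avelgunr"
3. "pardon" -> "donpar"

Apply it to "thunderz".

Looking at the pairs, the operation is to swap the front and back halves of the string.
"thunderz" → "derzthun".

derzthun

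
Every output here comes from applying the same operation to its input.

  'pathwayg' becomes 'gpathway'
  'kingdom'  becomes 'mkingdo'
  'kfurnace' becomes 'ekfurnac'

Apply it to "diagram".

Looking at the pairs, the operation is to move the last character to the front.
Doing the same to "diagram": "mdiagra".

mdiagra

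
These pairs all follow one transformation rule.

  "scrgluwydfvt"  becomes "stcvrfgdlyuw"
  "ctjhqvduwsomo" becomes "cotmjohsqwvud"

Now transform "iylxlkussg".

igyslsxulk

The transformation: take characters alternately from the front and the back (1st, last, 2nd, 2nd-last, ...).
For "iylxlkussg" the result is "igyslsxulk".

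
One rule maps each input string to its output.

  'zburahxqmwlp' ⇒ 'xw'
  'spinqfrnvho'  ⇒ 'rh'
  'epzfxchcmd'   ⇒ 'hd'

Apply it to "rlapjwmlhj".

mj

Each output is the input with this applied: keep one character in every 3, starting at position 1 (positions 1st, 4th, 7th, ...), then keep only the last 2 characters.
For "rlapjwmlhj", step one produces "rpmj"; step two turns that into "mj".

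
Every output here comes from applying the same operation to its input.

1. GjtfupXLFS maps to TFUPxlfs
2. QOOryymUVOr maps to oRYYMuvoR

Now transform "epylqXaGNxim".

Rule — flip the case of every letter, then delete the first 2 characters.
For "epylqXaGNxim" the result is "YLQxAgnXIM".

YLQxAgnXIM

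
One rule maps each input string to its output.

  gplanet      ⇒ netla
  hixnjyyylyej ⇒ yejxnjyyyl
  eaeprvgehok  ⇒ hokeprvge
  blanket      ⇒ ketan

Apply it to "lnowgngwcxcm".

xcmowgngwc

Each output is the input with this applied: delete the first 2 characters, then move the last 3 characters to the front (rotate right by 3).
On "lnowgngwcxcm": the first step gives "owgngwcxcm", and the second then gives "xcmowgngwc".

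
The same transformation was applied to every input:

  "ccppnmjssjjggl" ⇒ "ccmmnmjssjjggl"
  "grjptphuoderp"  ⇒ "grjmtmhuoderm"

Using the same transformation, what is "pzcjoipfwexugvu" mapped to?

mzcjoimfwexugvu

Rule — replace every "p" with "m".
So "pzcjoipfwexugvu" becomes "mzcjoimfwexugvu".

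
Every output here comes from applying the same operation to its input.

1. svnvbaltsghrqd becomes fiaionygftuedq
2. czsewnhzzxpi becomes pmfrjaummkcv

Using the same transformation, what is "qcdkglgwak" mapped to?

dpqxtytjnx

Rule — shift every letter 13 places forward in the alphabet (wrapping around) — i.e. ROT13.
Applying that to "qcdkglgwak" gives "dpqxtytjnx".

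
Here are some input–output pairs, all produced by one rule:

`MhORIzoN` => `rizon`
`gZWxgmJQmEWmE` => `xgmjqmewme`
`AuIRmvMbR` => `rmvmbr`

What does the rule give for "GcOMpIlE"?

mpile

Rule — delete the first 3 characters, then convert every letter to lowercase.
"GcOMpIlE" → "MpIlE" → "mpile".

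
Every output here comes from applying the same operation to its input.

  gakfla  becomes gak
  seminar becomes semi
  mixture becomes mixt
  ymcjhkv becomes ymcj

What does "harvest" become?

harv

Rule — delete the last 3 characters.
Applying that to "harvest" gives "harv".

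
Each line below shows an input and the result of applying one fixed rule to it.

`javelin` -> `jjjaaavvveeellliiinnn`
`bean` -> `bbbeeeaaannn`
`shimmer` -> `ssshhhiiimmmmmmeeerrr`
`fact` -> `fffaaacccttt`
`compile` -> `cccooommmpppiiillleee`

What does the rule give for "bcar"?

The pattern: repeat every character 3 times.
Applying that to "bcar" gives "bbbcccaaarrr".

bbbcccaaarrr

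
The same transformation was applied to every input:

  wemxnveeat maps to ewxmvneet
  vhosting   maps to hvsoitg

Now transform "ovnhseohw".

vohnesho

The pattern: swap each adjacent pair of characters (1↔2, 3↔4, ...), then delete the last character.
Applying both steps to "ovnhseohw": "vohneshow", then "vohnesho".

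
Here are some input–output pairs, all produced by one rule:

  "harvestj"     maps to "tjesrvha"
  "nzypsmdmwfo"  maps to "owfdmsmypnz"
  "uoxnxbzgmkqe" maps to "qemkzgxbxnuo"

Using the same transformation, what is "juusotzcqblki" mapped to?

ilkqbzcotusju

What's happening: swap each adjacent pair of characters (1↔2, 3↔4, ...), then reverse the string.
Applying both steps to "juusotzcqblki": "ujsutoczbqkli", then "ilkqbzcotusju".
(Check on "nzypsmdmwfo": → "znpymsmdfwo" → "owfdmsmypnz" ✓)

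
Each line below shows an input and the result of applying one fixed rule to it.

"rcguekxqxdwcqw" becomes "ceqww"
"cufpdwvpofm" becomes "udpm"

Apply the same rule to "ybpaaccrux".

bar

Looking at the pairs, the operation is to keep one character in every 3, starting at position 2 (positions 2nd, 5th, 8th, ...).
Doing the same to "ybpaaccrux": "bar".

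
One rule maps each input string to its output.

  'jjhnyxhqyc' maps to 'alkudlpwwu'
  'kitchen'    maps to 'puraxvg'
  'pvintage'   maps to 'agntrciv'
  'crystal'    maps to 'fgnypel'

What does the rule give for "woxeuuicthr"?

rhhvpguejbk

Rule — move the first 3 characters to the end (rotate left by 3), then shift every letter 13 places forward in the alphabet (wrapping around) — i.e. ROT13.
For "woxeuuicthr", step one produces "euuicthrwox"; step two turns that into "rhhvpguejbk".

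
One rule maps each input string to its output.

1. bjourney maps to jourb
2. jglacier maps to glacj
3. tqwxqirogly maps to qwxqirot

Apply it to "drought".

What's happening: delete the last 3 characters, then move the first character to the end.
Starting from "drought": after the first operation, "drou"; after the second, "roud".
(Check on "bjourney": → "bjour" → "jourb" ✓)

roud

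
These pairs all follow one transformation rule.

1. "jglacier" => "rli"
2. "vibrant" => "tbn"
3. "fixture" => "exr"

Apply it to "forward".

drr

In each case the input is transformed by: move the last character to the front, then keep one character in every 3, starting at position 1 (positions 1st, 4th, 7th, ...).
Doing the same to "forward": "drr".
(Check on "fixture": → "efixtur" → "exr" ✓)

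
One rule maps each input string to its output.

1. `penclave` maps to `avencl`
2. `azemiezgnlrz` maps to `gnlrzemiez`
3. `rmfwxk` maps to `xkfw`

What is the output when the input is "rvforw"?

Looking at the pairs, the operation is to delete the first 2 characters, then swap the front and back halves of the string.
Working it through for "rvforw": intermediate "forw", final "rwfo".

rwfo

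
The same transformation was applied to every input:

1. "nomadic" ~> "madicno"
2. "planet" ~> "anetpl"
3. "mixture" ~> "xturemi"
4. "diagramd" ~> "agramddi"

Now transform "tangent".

ngentta

What's happening: move the first 2 characters to the end (rotate left by 2).
On "tangent" that produces "ngentta".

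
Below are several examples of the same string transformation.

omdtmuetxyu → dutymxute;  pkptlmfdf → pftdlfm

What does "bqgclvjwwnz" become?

gzcnlwvwj

The transformation: delete the first 2 characters, then take characters alternately from the front and the back (1st, last, 2nd, 2nd-last, ...).
"bqgclvjwwnz" → "gclvjwwnz" → "gzcnlwvwj".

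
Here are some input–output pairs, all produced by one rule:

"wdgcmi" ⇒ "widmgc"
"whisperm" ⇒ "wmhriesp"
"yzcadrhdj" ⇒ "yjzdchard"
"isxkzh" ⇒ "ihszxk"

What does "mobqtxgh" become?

mhogbxqt

The pattern: take characters alternately from the front and the back (1st, last, 2nd, 2nd-last, ...).
Applying that to "mobqtxgh" gives "mhogbxqt".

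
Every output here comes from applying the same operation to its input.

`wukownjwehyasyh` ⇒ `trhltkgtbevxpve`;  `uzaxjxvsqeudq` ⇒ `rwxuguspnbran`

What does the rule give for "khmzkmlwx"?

hejwhjitu

Looking at the pairs, the operation is to shift every letter 3 places backward in the alphabet (wrapping around).
Doing the same to "khmzkmlwx": "hejwhjitu".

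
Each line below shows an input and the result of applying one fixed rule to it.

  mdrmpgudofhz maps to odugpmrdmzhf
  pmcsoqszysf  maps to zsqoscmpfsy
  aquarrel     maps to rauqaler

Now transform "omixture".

The transformation: move the last 3 characters to the front (rotate right by 3), then reverse the string.
On "omixture": the first step gives "ureomixt", and the second then gives "tximoeru".

tximoeru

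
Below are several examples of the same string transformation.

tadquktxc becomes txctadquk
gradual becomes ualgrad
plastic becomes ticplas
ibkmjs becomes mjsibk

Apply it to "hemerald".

aldhemer

The transformation: move the last 3 characters to the front (rotate right by 3).
Doing the same to "hemerald": "aldhemer".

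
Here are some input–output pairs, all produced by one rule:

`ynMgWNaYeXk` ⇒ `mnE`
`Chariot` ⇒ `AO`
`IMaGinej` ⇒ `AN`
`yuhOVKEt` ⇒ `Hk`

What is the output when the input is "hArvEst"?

RS

The rule is to flip the case of every letter, then keep one character in every 3, starting at position 3 (positions 3rd, 6th, 9th, ...).
Working it through for "hArvEst": intermediate "HaRVeST", final "RS".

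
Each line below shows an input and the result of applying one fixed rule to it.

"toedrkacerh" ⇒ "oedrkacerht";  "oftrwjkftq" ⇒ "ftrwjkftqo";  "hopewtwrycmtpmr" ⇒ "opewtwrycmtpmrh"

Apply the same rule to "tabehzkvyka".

abehzkvykat

Each output is the input with this applied: move the first character to the end.
Doing the same to "tabehzkvyka": "abehzkvykat".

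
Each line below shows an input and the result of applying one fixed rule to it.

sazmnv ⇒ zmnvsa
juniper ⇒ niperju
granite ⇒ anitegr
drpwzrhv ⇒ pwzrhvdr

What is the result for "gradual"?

adualgr

The rule is to move the first 2 characters to the end (rotate left by 2).
Doing the same to "gradual": "adualgr".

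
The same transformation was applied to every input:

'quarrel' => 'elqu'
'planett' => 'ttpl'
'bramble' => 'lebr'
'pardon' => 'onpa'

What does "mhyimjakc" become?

kcmh

The pattern: move the first 2 characters to the end (rotate left by 2), then keep only the last 4 characters.
Applying both steps to "mhyimjakc": "yimjakcmh", then "kcmh".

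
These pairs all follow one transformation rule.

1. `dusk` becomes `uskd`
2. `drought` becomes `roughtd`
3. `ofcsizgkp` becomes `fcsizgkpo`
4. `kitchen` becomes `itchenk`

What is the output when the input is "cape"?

In each case the input is transformed by: move the first character to the end.
Doing the same to "cape": "apec".

apec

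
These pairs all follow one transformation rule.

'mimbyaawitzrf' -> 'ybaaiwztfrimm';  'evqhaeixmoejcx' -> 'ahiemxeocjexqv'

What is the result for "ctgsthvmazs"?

tsvhamsztcg

Looking at the pairs, the operation is to move the first 3 characters to the end (rotate left by 3), then swap each adjacent pair of characters (1↔2, 3↔4, ...).
On "ctgsthvmazs": the first step gives "sthvmazsctg", and the second then gives "tsvhamsztcg".
(Check on "evqhaeixmoejcx": → "haeixmoejcxevq" → "ahiemxeocjexqv" ✓)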